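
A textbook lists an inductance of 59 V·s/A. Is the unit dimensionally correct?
Yes

inductance has SI base units: kg * m^2 / (A^2 * s^2)
V·s/A reduces to the same SI base units, so it is a valid unit for inductance.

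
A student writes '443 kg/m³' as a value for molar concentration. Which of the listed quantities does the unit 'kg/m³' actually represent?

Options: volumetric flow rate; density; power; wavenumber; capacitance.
density

molar concentration should have units dimensionally equivalent to mol / m^3 (e.g. mol/m³).
The given unit 'kg/m³' reduces to kg / m^3. Of the listed options, that is the dimensionality of density.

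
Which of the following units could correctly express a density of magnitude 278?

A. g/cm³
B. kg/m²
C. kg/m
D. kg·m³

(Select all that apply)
A

density has SI base units: kg / m^3

Checking each option against kg / m^3:
  A. g/cm³: ✓ matches
  B. kg/m²: ✗ does not match
  C. kg/m: ✗ does not match
  D. kg·m³: ✗ does not match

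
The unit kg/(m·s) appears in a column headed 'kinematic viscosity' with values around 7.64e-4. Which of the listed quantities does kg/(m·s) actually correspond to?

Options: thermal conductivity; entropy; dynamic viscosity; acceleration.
dynamic viscosity

kinematic viscosity should have units dimensionally equivalent to m^2 / s (e.g. m²/s).
The given unit 'kg/(m·s)' reduces to kg / (m * s). Of the listed options, that is the dimensionality of dynamic viscosity.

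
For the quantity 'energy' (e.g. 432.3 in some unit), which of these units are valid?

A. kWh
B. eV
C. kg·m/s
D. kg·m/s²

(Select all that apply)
A, B

energy has SI base units: kg * m^2 / s^2

Checking each option against kg * m^2 / s^2:
  A. kWh: ✓ matches
  B. eV: ✓ matches
  C. kg·m/s: ✗ does not match
  D. kg·m/s²: ✗ does not match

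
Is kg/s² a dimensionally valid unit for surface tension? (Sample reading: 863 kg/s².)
Yes

surface tension has SI base units: kg / s^2
kg/s² reduces to the same SI base units, so it is a valid unit for surface tension.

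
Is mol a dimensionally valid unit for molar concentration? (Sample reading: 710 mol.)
No

molar concentration has SI base units: mol / m^3
mol does NOT reduce to mol / m^3; a valid unit for molar concentration would be e.g. mol/m³.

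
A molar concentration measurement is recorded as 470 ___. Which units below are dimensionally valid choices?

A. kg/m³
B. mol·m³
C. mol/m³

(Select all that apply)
C

molar concentration has SI base units: mol / m^3

Checking each option against mol / m^3:
  A. kg/m³: ✗ does not match
  B. mol·m³: ✗ does not match
  C. mol/m³: ✓ matches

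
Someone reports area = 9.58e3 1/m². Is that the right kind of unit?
No

area has SI base units: m^2
1/m² does NOT reduce to m^2; a valid unit for area would be e.g. m².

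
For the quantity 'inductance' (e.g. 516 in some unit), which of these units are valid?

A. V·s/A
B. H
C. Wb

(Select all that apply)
A, B

inductance has SI base units: kg * m^2 / (A^2 * s^2)

Checking each option against kg * m^2 / (A^2 * s^2):
  A. V·s/A: ✓ matches
  B. H: ✓ matches
  C. Wb: ✗ does not match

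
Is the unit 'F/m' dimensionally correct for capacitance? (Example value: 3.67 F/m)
No

capacitance has SI base units: A^2 * s^4 / (kg * m^2)
F/m does NOT reduce to A^2 * s^4 / (kg * m^2); a valid unit for capacitance would be e.g. F.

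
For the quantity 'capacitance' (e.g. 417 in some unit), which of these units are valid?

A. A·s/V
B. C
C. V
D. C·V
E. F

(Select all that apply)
A, E

capacitance has SI base units: A^2 * s^4 / (kg * m^2)

Checking each option against A^2 * s^4 / (kg * m^2):
  A. A·s/V: ✓ matches
  B. C: ✗ does not match
  C. V: ✗ does not match
  D. C·V: ✗ does not match
  E. F: ✓ matches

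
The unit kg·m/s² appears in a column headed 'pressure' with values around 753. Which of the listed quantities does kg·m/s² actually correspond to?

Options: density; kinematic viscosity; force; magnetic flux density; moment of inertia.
force

pressure should have units dimensionally equivalent to kg / (m * s^2) (e.g. Pa).
The given unit 'kg·m/s²' reduces to kg * m / s^2. Of the listed options, that is the dimensionality of force.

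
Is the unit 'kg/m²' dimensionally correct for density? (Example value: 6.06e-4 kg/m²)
No

density has SI base units: kg / m^3
kg/m² does NOT reduce to kg / m^3; a valid unit for density would be e.g. kg/m³.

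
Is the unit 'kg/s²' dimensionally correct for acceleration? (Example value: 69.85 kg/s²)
No

acceleration has SI base units: m / s^2
kg/s² does NOT reduce to m / s^2; a valid unit for acceleration would be e.g. m/s².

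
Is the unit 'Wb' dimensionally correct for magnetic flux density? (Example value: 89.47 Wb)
No

magnetic flux density has SI base units: kg / (A * s^2)
Wb does NOT reduce to kg / (A * s^2); a valid unit for magnetic flux density would be e.g. T.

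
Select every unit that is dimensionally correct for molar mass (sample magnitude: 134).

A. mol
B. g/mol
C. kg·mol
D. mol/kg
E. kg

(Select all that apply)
B

molar mass has SI base units: kg / mol

Checking each option against kg / mol:
  A. mol: ✗ does not match
  B. g/mol: ✓ matches
  C. kg·mol: ✗ does not match
  D. mol/kg: ✗ does not match
  E. kg: ✗ does not match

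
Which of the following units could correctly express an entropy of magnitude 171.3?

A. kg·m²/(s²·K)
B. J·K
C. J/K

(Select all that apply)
A, C

entropy has SI base units: kg * m^2 / (s^2 * K)

Checking each option against kg * m^2 / (s^2 * K):
  A. kg·m²/(s²·K): ✓ matches
  B. J·K: ✗ does not match
  C. J/K: ✓ matches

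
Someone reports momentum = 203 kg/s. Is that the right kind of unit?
No

momentum has SI base units: kg * m / s
kg/s does NOT reduce to kg * m / s; a valid unit for momentum would be e.g. kg·m/s.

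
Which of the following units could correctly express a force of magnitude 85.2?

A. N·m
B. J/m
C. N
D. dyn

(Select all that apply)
B, C, D

force has SI base units: kg * m / s^2

Checking each option against kg * m / s^2:
  A. N·m: ✗ does not match
  B. J/m: ✓ matches
  C. N: ✓ matches
  D. dyn: ✓ matches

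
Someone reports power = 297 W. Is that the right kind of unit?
Yes

power has SI base units: kg * m^2 / s^3
W reduces to the same SI base units, so it is a valid unit for power.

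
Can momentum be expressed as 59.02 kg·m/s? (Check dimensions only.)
Yes

momentum has SI base units: kg * m / s
kg·m/s reduces to the same SI base units, so it is a valid unit for momentum.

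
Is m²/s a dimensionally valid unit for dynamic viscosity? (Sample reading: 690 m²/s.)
No

dynamic viscosity has SI base units: kg / (m * s)
m²/s does NOT reduce to kg / (m * s); a valid unit for dynamic viscosity would be e.g. Pa·s.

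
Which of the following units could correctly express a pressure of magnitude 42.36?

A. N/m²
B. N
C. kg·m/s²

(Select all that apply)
A

pressure has SI base units: kg / (m * s^2)

Checking each option against kg / (m * s^2):
  A. N/m²: ✓ matches
  B. N: ✗ does not match
  C. kg·m/s²: ✗ does not match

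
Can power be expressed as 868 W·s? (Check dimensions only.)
No

power has SI base units: kg * m^2 / s^3
W·s does NOT reduce to kg * m^2 / s^3; a valid unit for power would be e.g. W.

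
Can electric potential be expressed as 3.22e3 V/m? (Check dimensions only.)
No

electric potential has SI base units: kg * m^2 / (A * s^3)
V/m does NOT reduce to kg * m^2 / (A * s^3); a valid unit for electric potential would be e.g. V.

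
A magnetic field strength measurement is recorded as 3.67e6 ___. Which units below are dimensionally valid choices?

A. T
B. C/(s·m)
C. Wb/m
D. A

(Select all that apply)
B

magnetic field strength has SI base units: A / m

Checking each option against A / m:
  A. T: ✗ does not match
  B. C/(s·m): ✓ matches
  C. Wb/m: ✗ does not match
  D. A: ✗ does not match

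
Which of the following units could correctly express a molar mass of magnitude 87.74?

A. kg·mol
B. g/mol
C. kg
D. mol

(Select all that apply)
B

molar mass has SI base units: kg / mol

Checking each option against kg / mol:
  A. kg·mol: ✗ does not match
  B. g/mol: ✓ matches
  C. kg: ✗ does not match
  D. mol: ✗ does not match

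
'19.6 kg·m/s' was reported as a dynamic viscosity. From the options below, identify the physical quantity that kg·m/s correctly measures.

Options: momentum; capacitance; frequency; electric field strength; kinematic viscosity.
momentum

dynamic viscosity should have units dimensionally equivalent to kg / (m * s) (e.g. Pa·s).
The given unit 'kg·m/s' reduces to kg * m / s. Of the listed options, that is the dimensionality of momentum.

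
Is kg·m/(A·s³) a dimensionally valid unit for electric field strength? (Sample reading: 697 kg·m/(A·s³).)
Yes

electric field strength has SI base units: kg * m / (A * s^3)
kg·m/(A·s³) reduces to the same SI base units, so it is a valid unit for electric field strength.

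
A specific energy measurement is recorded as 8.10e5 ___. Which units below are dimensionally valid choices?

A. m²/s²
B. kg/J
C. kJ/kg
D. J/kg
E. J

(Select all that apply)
A, C, D

specific energy has SI base units: m^2 / s^2

Checking each option against m^2 / s^2:
  A. m²/s²: ✓ matches
  B. kg/J: ✗ does not match
  C. kJ/kg: ✓ matches
  D. J/kg: ✓ matches
  E. J: ✗ does not match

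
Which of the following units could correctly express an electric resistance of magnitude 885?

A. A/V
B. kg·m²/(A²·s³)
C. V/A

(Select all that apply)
B, C

electric resistance has SI base units: kg * m^2 / (A^2 * s^3)

Checking each option against kg * m^2 / (A^2 * s^3):
  A. A/V: ✗ does not match
  B. kg·m²/(A²·s³): ✓ matches
  C. V/A: ✓ matches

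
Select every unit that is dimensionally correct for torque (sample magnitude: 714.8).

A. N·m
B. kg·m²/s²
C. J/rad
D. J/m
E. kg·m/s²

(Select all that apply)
A, B, C

torque has SI base units: kg * m^2 / s^2

Checking each option against kg * m^2 / s^2:
  A. N·m: ✓ matches
  B. kg·m²/s²: ✓ matches
  C. J/rad: ✓ matches
  D. J/m: ✗ does not match
  E. kg·m/s²: ✗ does not match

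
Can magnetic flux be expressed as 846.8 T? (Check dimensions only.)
No

magnetic flux has SI base units: kg * m^2 / (A * s^2)
T does NOT reduce to kg * m^2 / (A * s^2); a valid unit for magnetic flux would be e.g. Wb.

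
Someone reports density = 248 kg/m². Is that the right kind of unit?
No

density has SI base units: kg / m^3
kg/m² does NOT reduce to kg / m^3; a valid unit for density would be e.g. kg/m³.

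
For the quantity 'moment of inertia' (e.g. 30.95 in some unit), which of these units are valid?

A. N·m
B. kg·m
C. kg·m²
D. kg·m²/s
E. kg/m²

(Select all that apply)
C

moment of inertia has SI base units: kg * m^2

Checking each option against kg * m^2:
  A. N·m: ✗ does not match
  B. kg·m: ✗ does not match
  C. kg·m²: ✓ matches
  D. kg·m²/s: ✗ does not match
  E. kg/m²: ✗ does not match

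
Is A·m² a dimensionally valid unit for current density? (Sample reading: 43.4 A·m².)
No

current density has SI base units: A / m^2
A·m² does NOT reduce to A / m^2; a valid unit for current density would be e.g. A/m².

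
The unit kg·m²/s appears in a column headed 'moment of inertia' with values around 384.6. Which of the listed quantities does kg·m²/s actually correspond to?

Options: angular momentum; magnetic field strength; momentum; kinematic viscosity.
angular momentum

moment of inertia should have units dimensionally equivalent to kg * m^2 (e.g. kg·m²).
The given unit 'kg·m²/s' reduces to kg * m^2 / s. Of the listed options, that is the dimensionality of angular momentum.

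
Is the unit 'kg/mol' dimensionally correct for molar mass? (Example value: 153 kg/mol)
Yes

molar mass has SI base units: kg / mol
kg/mol reduces to the same SI base units, so it is a valid unit for molar mass.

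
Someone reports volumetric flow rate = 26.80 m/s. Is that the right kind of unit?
No

volumetric flow rate has SI base units: m^3 / s
m/s does NOT reduce to m^3 / s; a valid unit for volumetric flow rate would be e.g. m³/s.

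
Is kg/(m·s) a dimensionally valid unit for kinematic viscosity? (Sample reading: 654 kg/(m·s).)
No

kinematic viscosity has SI base units: m^2 / s
kg/(m·s) does NOT reduce to m^2 / s; a valid unit for kinematic viscosity would be e.g. m²/s.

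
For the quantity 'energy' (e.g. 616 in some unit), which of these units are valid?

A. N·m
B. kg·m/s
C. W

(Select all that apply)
A

energy has SI base units: kg * m^2 / s^2

Checking each option against kg * m^2 / s^2:
  A. N·m: ✓ matches
  B. kg·m/s: ✗ does not match
  C. W: ✗ does not match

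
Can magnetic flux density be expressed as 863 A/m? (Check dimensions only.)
No

magnetic flux density has SI base units: kg / (A * s^2)
A/m does NOT reduce to kg / (A * s^2); a valid unit for magnetic flux density would be e.g. T.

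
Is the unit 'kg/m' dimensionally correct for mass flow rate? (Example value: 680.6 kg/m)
No

mass flow rate has SI base units: kg / s
kg/m does NOT reduce to kg / s; a valid unit for mass flow rate would be e.g. kg/s.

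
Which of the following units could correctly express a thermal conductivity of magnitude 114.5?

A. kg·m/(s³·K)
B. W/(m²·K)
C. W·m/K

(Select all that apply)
A

thermal conductivity has SI base units: kg * m / (s^3 * K)

Checking each option against kg * m / (s^3 * K):
  A. kg·m/(s³·K): ✓ matches
  B. W/(m²·K): ✗ does not match
  C. W·m/K: ✗ does not match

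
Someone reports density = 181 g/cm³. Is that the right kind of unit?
Yes

density has SI base units: kg / m^3
g/cm³ reduces to the same SI base units, so it is a valid unit for density.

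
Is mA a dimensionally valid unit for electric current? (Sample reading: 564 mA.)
Yes

electric current has SI base units: A
mA reduces to the same SI base units, so it is a valid unit for electric current.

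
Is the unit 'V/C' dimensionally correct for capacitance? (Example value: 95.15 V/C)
No

capacitance has SI base units: A^2 * s^4 / (kg * m^2)
V/C does NOT reduce to A^2 * s^4 / (kg * m^2); a valid unit for capacitance would be e.g. F.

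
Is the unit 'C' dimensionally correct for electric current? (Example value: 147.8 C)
No

electric current has SI base units: A
C does NOT reduce to A; a valid unit for electric current would be e.g. A.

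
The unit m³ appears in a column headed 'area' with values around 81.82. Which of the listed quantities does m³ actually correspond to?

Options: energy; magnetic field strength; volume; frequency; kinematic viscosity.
volume

area should have units dimensionally equivalent to m^2 (e.g. m²).
The given unit 'm³' reduces to m^3. Of the listed options, that is the dimensionality of volume.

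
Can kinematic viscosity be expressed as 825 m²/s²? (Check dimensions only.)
No

kinematic viscosity has SI base units: m^2 / s
m²/s² does NOT reduce to m^2 / s; a valid unit for kinematic viscosity would be e.g. m²/s.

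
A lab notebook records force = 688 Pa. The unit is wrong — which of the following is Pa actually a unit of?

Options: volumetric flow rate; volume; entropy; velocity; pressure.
pressure

force should have units dimensionally equivalent to kg * m / s^2 (e.g. N).
The given unit 'Pa' reduces to kg / (m * s^2). Of the listed options, that is the dimensionality of pressure.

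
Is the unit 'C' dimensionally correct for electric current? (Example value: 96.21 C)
No

electric current has SI base units: A
C does NOT reduce to A; a valid unit for electric current would be e.g. A.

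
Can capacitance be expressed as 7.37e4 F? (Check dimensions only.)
Yes

capacitance has SI base units: A^2 * s^4 / (kg * m^2)
F reduces to the same SI base units, so it is a valid unit for capacitance.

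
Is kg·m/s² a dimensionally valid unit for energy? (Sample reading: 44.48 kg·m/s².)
No

energy has SI base units: kg * m^2 / s^2
kg·m/s² does NOT reduce to kg * m^2 / s^2; a valid unit for energy would be e.g. J.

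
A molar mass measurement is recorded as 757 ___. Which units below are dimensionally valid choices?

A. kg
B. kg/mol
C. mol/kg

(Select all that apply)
B

molar mass has SI base units: kg / mol

Checking each option against kg / mol:
  A. kg: ✗ does not match
  B. kg/mol: ✓ matches
  C. mol/kg: ✗ does not match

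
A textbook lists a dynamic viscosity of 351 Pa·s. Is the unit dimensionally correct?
Yes

dynamic viscosity has SI base units: kg / (m * s)
Pa·s reduces to the same SI base units, so it is a valid unit for dynamic viscosity.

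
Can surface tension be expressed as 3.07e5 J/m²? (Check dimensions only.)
Yes

surface tension has SI base units: kg / s^2
J/m² reduces to the same SI base units, so it is a valid unit for surface tension.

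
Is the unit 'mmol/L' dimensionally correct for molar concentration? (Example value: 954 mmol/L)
Yes

molar concentration has SI base units: mol / m^3
mmol/L reduces to the same SI base units, so it is a valid unit for molar concentration.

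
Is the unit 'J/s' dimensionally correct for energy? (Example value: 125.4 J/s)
No

energy has SI base units: kg * m^2 / s^2
J/s does NOT reduce to kg * m^2 / s^2; a valid unit for energy would be e.g. J.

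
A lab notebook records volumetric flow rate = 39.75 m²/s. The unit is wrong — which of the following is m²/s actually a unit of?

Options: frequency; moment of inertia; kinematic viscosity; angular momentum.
kinematic viscosity

volumetric flow rate should have units dimensionally equivalent to m^3 / s (e.g. m³/s).
The given unit 'm²/s' reduces to m^2 / s. Of the listed options, that is the dimensionality of kinematic viscosity.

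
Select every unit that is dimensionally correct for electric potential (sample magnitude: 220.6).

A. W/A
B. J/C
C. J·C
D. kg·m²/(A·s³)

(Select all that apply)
A, B, D

electric potential has SI base units: kg * m^2 / (A * s^3)

Checking each option against kg * m^2 / (A * s^3):
  A. W/A: ✓ matches
  B. J/C: ✓ matches
  C. J·C: ✗ does not match
  D. kg·m²/(A·s³): ✓ matches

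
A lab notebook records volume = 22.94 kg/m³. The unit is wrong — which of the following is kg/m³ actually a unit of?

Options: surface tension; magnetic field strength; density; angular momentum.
density

volume should have units dimensionally equivalent to m^3 (e.g. m³).
The given unit 'kg/m³' reduces to kg / m^3. Of the listed options, that is the dimensionality of density.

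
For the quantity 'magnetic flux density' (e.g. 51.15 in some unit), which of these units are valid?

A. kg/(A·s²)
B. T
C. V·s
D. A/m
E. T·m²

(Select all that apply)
A, B

magnetic flux density has SI base units: kg / (A * s^2)

Checking each option against kg / (A * s^2):
  A. kg/(A·s²): ✓ matches
  B. T: ✓ matches
  C. V·s: ✗ does not match
  D. A/m: ✗ does not match
  E. T·m²: ✗ does not match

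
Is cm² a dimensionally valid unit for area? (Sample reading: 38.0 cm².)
Yes

area has SI base units: m^2
cm² reduces to the same SI base units, so it is a valid unit for area.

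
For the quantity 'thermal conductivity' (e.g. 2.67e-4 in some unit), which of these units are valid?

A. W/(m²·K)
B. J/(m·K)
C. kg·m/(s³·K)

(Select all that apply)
C

thermal conductivity has SI base units: kg * m / (s^3 * K)

Checking each option against kg * m / (s^3 * K):
  A. W/(m²·K): ✗ does not match
  B. J/(m·K): ✗ does not match
  C. kg·m/(s³·K): ✓ matches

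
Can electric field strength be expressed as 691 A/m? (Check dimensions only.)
No

electric field strength has SI base units: kg * m / (A * s^3)
A/m does NOT reduce to kg * m / (A * s^3); a valid unit for electric field strength would be e.g. V/m.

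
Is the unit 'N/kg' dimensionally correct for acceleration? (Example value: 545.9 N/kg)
Yes

acceleration has SI base units: m / s^2
N/kg reduces to the same SI base units, so it is a valid unit for acceleration.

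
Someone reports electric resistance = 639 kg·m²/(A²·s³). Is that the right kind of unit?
Yes

electric resistance has SI base units: kg * m^2 / (A^2 * s^3)
kg·m²/(A²·s³) reduces to the same SI base units, so it is a valid unit for electric resistance.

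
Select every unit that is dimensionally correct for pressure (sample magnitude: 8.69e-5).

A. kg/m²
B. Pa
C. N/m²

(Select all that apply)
B, C

pressure has SI base units: kg / (m * s^2)

Checking each option against kg / (m * s^2):
  A. kg/m²: ✗ does not match
  B. Pa: ✓ matches
  C. N/m²: ✓ matches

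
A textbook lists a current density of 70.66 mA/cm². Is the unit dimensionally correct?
Yes

current density has SI base units: A / m^2
mA/cm² reduces to the same SI base units, so it is a valid unit for current density.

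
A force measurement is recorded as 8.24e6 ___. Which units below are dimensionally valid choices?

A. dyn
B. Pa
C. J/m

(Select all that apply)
A, C

force has SI base units: kg * m / s^2

Checking each option against kg * m / s^2:
  A. dyn: ✓ matches
  B. Pa: ✗ does not match
  C. J/m: ✓ matches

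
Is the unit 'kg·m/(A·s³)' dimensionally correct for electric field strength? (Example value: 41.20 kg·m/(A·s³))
Yes

electric field strength has SI base units: kg * m / (A * s^3)
kg·m/(A·s³) reduces to the same SI base units, so it is a valid unit for electric field strength.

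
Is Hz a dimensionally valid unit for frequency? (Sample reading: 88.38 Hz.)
Yes

frequency has SI base units: 1 / s
Hz reduces to the same SI base units, so it is a valid unit for frequency.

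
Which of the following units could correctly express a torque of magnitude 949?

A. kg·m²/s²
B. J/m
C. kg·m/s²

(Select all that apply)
A

torque has SI base units: kg * m^2 / s^2

Checking each option against kg * m^2 / s^2:
  A. kg·m²/s²: ✓ matches
  B. J/m: ✗ does not match
  C. kg·m/s²: ✗ does not match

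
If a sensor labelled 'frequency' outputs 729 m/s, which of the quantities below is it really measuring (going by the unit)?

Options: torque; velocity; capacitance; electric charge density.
velocity

frequency should have units dimensionally equivalent to 1 / s (e.g. Hz).
The given unit 'm/s' reduces to m / s. Of the listed options, that is the dimensionality of velocity.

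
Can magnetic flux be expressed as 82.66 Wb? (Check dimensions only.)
Yes

magnetic flux has SI base units: kg * m^2 / (A * s^2)
Wb reduces to the same SI base units, so it is a valid unit for magnetic flux.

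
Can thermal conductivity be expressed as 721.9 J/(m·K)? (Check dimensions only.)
No

thermal conductivity has SI base units: kg * m / (s^3 * K)
J/(m·K) does NOT reduce to kg * m / (s^3 * K); a valid unit for thermal conductivity would be e.g. W/(m·K).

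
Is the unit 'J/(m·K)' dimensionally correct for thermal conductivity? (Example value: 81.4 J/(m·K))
No

thermal conductivity has SI base units: kg * m / (s^3 * K)
J/(m·K) does NOT reduce to kg * m / (s^3 * K); a valid unit for thermal conductivity would be e.g. W/(m·K).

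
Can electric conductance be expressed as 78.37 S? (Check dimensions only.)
Yes

electric conductance has SI base units: A^2 * s^3 / (kg * m^2)
S reduces to the same SI base units, so it is a valid unit for electric conductance.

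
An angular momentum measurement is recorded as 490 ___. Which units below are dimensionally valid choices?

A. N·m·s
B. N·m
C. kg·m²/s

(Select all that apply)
A, C

angular momentum has SI base units: kg * m^2 / s

Checking each option against kg * m^2 / s:
  A. N·m·s: ✓ matches
  B. N·m: ✗ does not match
  C. kg·m²/s: ✓ matches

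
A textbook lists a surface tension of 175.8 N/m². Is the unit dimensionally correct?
No

surface tension has SI base units: kg / s^2
N/m² does NOT reduce to kg / s^2; a valid unit for surface tension would be e.g. N/m.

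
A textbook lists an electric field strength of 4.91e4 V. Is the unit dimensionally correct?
No

electric field strength has SI base units: kg * m / (A * s^3)
V does NOT reduce to kg * m / (A * s^3); a valid unit for electric field strength would be e.g. V/m.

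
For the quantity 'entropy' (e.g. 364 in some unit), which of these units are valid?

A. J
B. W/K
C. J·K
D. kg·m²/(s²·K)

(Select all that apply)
D

entropy has SI base units: kg * m^2 / (s^2 * K)

Checking each option against kg * m^2 / (s^2 * K):
  A. J: ✗ does not match
  B. W/K: ✗ does not match
  C. J·K: ✗ does not match
  D. kg·m²/(s²·K): ✓ matches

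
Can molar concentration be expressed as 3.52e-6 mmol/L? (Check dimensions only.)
Yes

molar concentration has SI base units: mol / m^3
mmol/L reduces to the same SI base units, so it is a valid unit for molar concentration.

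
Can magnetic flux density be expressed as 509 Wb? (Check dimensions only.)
No

magnetic flux density has SI base units: kg / (A * s^2)
Wb does NOT reduce to kg / (A * s^2); a valid unit for magnetic flux density would be e.g. T.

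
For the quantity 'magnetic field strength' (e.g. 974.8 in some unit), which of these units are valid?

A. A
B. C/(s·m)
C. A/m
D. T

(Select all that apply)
B, C

magnetic field strength has SI base units: A / m

Checking each option against A / m:
  A. A: ✗ does not match
  B. C/(s·m): ✓ matches
  C. A/m: ✓ matches
  D. T: ✗ does not match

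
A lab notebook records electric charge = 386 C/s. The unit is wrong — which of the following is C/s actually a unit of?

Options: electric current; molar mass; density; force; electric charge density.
electric current

electric charge should have units dimensionally equivalent to A * s (e.g. C).
The given unit 'C/s' reduces to A. Of the listed options, that is the dimensionality of electric current.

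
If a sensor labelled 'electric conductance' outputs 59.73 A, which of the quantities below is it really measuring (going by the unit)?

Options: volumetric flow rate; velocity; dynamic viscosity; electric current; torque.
electric current

electric conductance should have units dimensionally equivalent to A^2 * s^3 / (kg * m^2) (e.g. S).
The given unit 'A' reduces to A. Of the listed options, that is the dimensionality of electric current.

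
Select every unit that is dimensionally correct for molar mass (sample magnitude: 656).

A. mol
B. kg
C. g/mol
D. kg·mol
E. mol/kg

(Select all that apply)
C

molar mass has SI base units: kg / mol

Checking each option against kg / mol:
  A. mol: ✗ does not match
  B. kg: ✗ does not match
  C. g/mol: ✓ matches
  D. kg·mol: ✗ does not match
  E. mol/kg: ✗ does not match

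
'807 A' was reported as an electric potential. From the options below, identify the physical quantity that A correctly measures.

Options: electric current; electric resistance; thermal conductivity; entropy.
electric current

electric potential should have units dimensionally equivalent to kg * m^2 / (A * s^3) (e.g. V).
The given unit 'A' reduces to A. Of the listed options, that is the dimensionality of electric current.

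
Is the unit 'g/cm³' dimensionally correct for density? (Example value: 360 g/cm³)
Yes

density has SI base units: kg / m^3
g/cm³ reduces to the same SI base units, so it is a valid unit for density.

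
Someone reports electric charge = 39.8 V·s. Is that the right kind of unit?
No

electric charge has SI base units: A * s
V·s does NOT reduce to A * s; a valid unit for electric charge would be e.g. C.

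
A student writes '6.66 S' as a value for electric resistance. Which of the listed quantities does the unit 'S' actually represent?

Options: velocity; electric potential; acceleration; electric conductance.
electric conductance

electric resistance should have units dimensionally equivalent to kg * m^2 / (A^2 * s^3) (e.g. Ω).
The given unit 'S' reduces to A^2 * s^3 / (kg * m^2). Of the listed options, that is the dimensionality of electric conductance.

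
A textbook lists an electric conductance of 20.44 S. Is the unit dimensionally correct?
Yes

electric conductance has SI base units: A^2 * s^3 / (kg * m^2)
S reduces to the same SI base units, so it is a valid unit for electric conductance.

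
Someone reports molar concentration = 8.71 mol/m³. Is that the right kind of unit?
Yes

molar concentration has SI base units: mol / m^3
mol/m³ reduces to the same SI base units, so it is a valid unit for molar concentration.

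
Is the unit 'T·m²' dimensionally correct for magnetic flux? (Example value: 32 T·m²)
Yes

magnetic flux has SI base units: kg * m^2 / (A * s^2)
T·m² reduces to the same SI base units, so it is a valid unit for magnetic flux.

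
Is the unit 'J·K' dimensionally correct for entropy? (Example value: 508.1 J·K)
No

entropy has SI base units: kg * m^2 / (s^2 * K)
J·K does NOT reduce to kg * m^2 / (s^2 * K); a valid unit for entropy would be e.g. J/K.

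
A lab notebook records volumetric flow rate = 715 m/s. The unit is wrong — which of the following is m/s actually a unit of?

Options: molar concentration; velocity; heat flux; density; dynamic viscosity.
velocity

volumetric flow rate should have units dimensionally equivalent to m^3 / s (e.g. m³/s).
The given unit 'm/s' reduces to m / s. Of the listed options, that is the dimensionality of velocity.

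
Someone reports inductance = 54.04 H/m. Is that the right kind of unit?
No

inductance has SI base units: kg * m^2 / (A^2 * s^2)
H/m does NOT reduce to kg * m^2 / (A^2 * s^2); a valid unit for inductance would be e.g. H.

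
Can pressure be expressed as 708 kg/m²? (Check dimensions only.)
No

pressure has SI base units: kg / (m * s^2)
kg/m² does NOT reduce to kg / (m * s^2); a valid unit for pressure would be e.g. Pa.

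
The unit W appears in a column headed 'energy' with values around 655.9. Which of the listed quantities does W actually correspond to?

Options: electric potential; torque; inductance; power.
power

energy should have units dimensionally equivalent to kg * m^2 / s^2 (e.g. J).
The given unit 'W' reduces to kg * m^2 / s^3. Of the listed options, that is the dimensionality of power.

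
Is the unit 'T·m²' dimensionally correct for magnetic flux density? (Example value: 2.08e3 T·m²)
No

magnetic flux density has SI base units: kg / (A * s^2)
T·m² does NOT reduce to kg / (A * s^2); a valid unit for magnetic flux density would be e.g. T.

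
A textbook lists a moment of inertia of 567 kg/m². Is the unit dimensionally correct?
No

moment of inertia has SI base units: kg * m^2
kg/m² does NOT reduce to kg * m^2; a valid unit for moment of inertia would be e.g. kg·m².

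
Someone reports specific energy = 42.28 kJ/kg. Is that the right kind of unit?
Yes

specific energy has SI base units: m^2 / s^2
kJ/kg reduces to the same SI base units, so it is a valid unit for specific energy.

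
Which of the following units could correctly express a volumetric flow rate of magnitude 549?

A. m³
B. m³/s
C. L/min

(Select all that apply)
B, C

volumetric flow rate has SI base units: m^3 / s

Checking each option against m^3 / s:
  A. m³: ✗ does not match
  B. m³/s: ✓ matches
  C. L/min: ✓ matches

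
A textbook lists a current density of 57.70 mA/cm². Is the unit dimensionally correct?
Yes

current density has SI base units: A / m^2
mA/cm² reduces to the same SI base units, so it is a valid unit for current density.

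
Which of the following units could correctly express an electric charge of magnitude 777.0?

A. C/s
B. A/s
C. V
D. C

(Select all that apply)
D

electric charge has SI base units: A * s

Checking each option against A * s:
  A. C/s: ✗ does not match
  B. A/s: ✗ does not match
  C. V: ✗ does not match
  D. C: ✓ matches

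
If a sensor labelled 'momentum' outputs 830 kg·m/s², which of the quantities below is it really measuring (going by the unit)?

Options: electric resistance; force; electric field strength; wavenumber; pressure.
force

momentum should have units dimensionally equivalent to kg * m / s (e.g. kg·m/s).
The given unit 'kg·m/s²' reduces to kg * m / s^2. Of the listed options, that is the dimensionality of force.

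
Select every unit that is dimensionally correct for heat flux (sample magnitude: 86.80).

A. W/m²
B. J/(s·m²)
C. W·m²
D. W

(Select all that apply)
A, B

heat flux has SI base units: kg / s^3

Checking each option against kg / s^3:
  A. W/m²: ✓ matches
  B. J/(s·m²): ✓ matches
  C. W·m²: ✗ does not match
  D. W: ✗ does not match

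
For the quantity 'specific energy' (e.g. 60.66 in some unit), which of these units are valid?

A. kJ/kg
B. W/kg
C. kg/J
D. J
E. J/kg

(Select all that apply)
A, E

specific energy has SI base units: m^2 / s^2

Checking each option against m^2 / s^2:
  A. kJ/kg: ✓ matches
  B. W/kg: ✗ does not match
  C. kg/J: ✗ does not match
  D. J: ✗ does not match
  E. J/kg: ✓ matches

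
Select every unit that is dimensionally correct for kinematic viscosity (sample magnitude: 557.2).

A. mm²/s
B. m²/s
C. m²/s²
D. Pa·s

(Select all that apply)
A, B

kinematic viscosity has SI base units: m^2 / s

Checking each option against m^2 / s:
  A. mm²/s: ✓ matches
  B. m²/s: ✓ matches
  C. m²/s²: ✗ does not match
  D. Pa·s: ✗ does not match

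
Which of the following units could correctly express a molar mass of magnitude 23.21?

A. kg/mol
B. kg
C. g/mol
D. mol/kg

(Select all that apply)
A, C

molar mass has SI base units: kg / mol

Checking each option against kg / mol:
  A. kg/mol: ✓ matches
  B. kg: ✗ does not match
  C. g/mol: ✓ matches
  D. mol/kg: ✗ does not match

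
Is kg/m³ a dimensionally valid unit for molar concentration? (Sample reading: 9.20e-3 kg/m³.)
No

molar concentration has SI base units: mol / m^3
kg/m³ does NOT reduce to mol / m^3; a valid unit for molar concentration would be e.g. mol/m³.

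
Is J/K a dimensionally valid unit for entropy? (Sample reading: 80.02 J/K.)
Yes

entropy has SI base units: kg * m^2 / (s^2 * K)
J/K reduces to the same SI base units, so it is a valid unit for entropy.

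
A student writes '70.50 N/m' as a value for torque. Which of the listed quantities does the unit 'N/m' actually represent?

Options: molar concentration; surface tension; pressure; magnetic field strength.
surface tension

torque should have units dimensionally equivalent to kg * m^2 / s^2 (e.g. N·m).
The given unit 'N/m' reduces to kg / s^2. Of the listed options, that is the dimensionality of surface tension.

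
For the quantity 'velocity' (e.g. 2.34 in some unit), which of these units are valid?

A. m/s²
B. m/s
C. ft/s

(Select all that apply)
B, C

velocity has SI base units: m / s

Checking each option against m / s:
  A. m/s²: ✗ does not match
  B. m/s: ✓ matches
  C. ft/s: ✓ matches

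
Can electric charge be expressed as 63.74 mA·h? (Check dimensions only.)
Yes

electric charge has SI base units: A * s
mA·h reduces to the same SI base units, so it is a valid unit for electric charge.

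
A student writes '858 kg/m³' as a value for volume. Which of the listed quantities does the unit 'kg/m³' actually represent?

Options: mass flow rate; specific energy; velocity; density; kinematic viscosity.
density

volume should have units dimensionally equivalent to m^3 (e.g. m³).
The given unit 'kg/m³' reduces to kg / m^3. Of the listed options, that is the dimensionality of density.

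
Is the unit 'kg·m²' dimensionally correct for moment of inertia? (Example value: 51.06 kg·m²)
Yes

moment of inertia has SI base units: kg * m^2
kg·m² reduces to the same SI base units, so it is a valid unit for moment of inertia.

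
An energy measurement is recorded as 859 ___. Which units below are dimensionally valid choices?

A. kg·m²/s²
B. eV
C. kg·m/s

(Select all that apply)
A, B

energy has SI base units: kg * m^2 / s^2

Checking each option against kg * m^2 / s^2:
  A. kg·m²/s²: ✓ matches
  B. eV: ✓ matches
  C. kg·m/s: ✗ does not match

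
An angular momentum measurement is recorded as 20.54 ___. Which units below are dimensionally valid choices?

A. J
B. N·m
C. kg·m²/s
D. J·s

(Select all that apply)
C, D

angular momentum has SI base units: kg * m^2 / s

Checking each option against kg * m^2 / s:
  A. J: ✗ does not match
  B. N·m: ✗ does not match
  C. kg·m²/s: ✓ matches
  D. J·s: ✓ matches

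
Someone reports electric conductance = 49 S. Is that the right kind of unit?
Yes

electric conductance has SI base units: A^2 * s^3 / (kg * m^2)
S reduces to the same SI base units, so it is a valid unit for electric conductance.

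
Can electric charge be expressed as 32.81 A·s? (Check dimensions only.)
Yes

electric charge has SI base units: A * s
A·s reduces to the same SI base units, so it is a valid unit for electric charge.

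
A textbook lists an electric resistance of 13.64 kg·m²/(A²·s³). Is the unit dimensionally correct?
Yes

electric resistance has SI base units: kg * m^2 / (A^2 * s^3)
kg·m²/(A²·s³) reduces to the same SI base units, so it is a valid unit for electric resistance.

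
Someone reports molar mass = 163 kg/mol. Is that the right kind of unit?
Yes

molar mass has SI base units: kg / mol
kg/mol reduces to the same SI base units, so it is a valid unit for molar mass.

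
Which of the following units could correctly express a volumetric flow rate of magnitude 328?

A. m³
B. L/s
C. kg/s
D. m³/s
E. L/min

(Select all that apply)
B, D, E

volumetric flow rate has SI base units: m^3 / s

Checking each option against m^3 / s:
  A. m³: ✗ does not match
  B. L/s: ✓ matches
  C. kg/s: ✗ does not match
  D. m³/s: ✓ matches
  E. L/min: ✓ matches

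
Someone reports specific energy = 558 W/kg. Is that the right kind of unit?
No

specific energy has SI base units: m^2 / s^2
W/kg does NOT reduce to m^2 / s^2; a valid unit for specific energy would be e.g. J/kg.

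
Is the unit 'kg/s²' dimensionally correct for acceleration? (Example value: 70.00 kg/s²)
No

acceleration has SI base units: m / s^2
kg/s² does NOT reduce to m / s^2; a valid unit for acceleration would be e.g. m/s².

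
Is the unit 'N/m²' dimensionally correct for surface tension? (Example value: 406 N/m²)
No

surface tension has SI base units: kg / s^2
N/m² does NOT reduce to kg / s^2; a valid unit for surface tension would be e.g. N/m.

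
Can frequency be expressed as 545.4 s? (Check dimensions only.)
No

frequency has SI base units: 1 / s
s does NOT reduce to 1 / s; a valid unit for frequency would be e.g. Hz.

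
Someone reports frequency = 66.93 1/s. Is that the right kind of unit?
Yes

frequency has SI base units: 1 / s
1/s reduces to the same SI base units, so it is a valid unit for frequency.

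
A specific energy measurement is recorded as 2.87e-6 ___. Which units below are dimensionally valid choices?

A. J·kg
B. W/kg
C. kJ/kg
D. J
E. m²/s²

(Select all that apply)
C, E

specific energy has SI base units: m^2 / s^2

Checking each option against m^2 / s^2:
  A. J·kg: ✗ does not match
  B. W/kg: ✗ does not match
  C. kJ/kg: ✓ matches
  D. J: ✗ does not match
  E. m²/s²: ✓ matches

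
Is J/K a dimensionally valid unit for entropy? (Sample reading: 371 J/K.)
Yes

entropy has SI base units: kg * m^2 / (s^2 * K)
J/K reduces to the same SI base units, so it is a valid unit for entropy.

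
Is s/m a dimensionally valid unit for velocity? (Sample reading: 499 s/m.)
No

velocity has SI base units: m / s
s/m does NOT reduce to m / s; a valid unit for velocity would be e.g. m/s.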